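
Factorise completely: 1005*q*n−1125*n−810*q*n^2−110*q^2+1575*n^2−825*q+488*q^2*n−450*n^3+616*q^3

Group: 4*q*(154*q^2+45*q*n+165*q−225*n^2+225*n) + (2*n−5)*(154*q^2+45*q*n+165*q−225*n^2+225*n); both groups contain (154*q^2+45*q*n+165*q−225*n^2+225*n), so (4*q+2*n−5) is a factor with cofactor 154*q^2+45*q*n+165*q−225*n^2+225*n.
The cofactor groups again: 154*q^2+45*q*n+165*q−225*n^2+225*n = 14*q*(11*q+15*n) + (−15*n+15)*(11*q+15*n); both groups contain (11*q+15*n), giving (14*q−15*n+15)*(11*q+15*n).

(14*q−15*n+15)*(11*q+15*n)*(4*q+2*n−5)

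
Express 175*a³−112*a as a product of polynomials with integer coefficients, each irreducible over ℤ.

Factor out 7*a, leaving 25*a²−16, which is a difference of two squares.

7*a*(5*a+4)*(5*a−4)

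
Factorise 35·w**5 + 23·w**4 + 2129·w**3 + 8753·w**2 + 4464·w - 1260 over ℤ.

(5·w - 1)·(7·w + 6)·(w + 3)·(w**2 - 3·w + 70)

By the rational root theorem, w = -6/7 is a root, so (7·w + 6) is a factor; dividing leaves 5·w**4 - w**3 + 305·w**2 + 989·w - 210.
Continuing, w = 1/5 is a root, so (5·w - 1) is a factor; dividing leaves w**3 + 61·w + 210.
Next, w = -3 is a root, so (w + 3) divides it; the quotient is w**2 - 3·w + 70.
The quadratic w**2 - 3·w + 70 has discriminant -271 < 0 and is irreducible over ℤ.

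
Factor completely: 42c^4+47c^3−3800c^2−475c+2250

(6c+5)(7c−5)(c+10)(c−9)

Testing divisors of the constant over divisors of the leading coefficient, c = −5/6 is a root, so (6c+5) divides it; the quotient is 7c^3+2c^2−635c+450.
Next, c = −10 is a root, so (c+10) divides it; the quotient is 7c^2−68c+45.
The remaining quadratic factors as (c−9)(7c−5).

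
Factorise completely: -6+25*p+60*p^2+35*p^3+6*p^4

By the rational root theorem, p = -3 is a root, giving the factor (p+3) and quotient 6*p^3+17*p^2+9*p-2.
Next, p = -2 is a root, giving the factor (p+2) and quotient 6*p^2+5*p-1.
The remaining quadratic factors as (6*p-1)(p+1).

(6*p-1)*(p+1)*(p+2)*(p+3)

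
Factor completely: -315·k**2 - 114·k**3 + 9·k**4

3·k**2·(3·k + 7)·(k - 15)

Pull out the common factor 3·k**2, then factor the remaining trinomial.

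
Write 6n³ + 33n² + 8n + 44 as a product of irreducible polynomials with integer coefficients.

(2n + 11)(3n² + 4)

Group as (6n³ + 8n) + (33n² + 44) = 2n(3n² + 4) + 11(3n² + 4).
Both groups share the factor (3n² + 4).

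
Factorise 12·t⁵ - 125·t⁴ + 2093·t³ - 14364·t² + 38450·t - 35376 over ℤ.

(3·t - 8)·(4·t - 11)·(t - 3)·(t² - 2·t + 134)

Testing divisors of the constant over divisors of the leading coefficient, t = 8/3 is a root, so (3·t - 8) is a factor; dividing leaves 4·t⁴ - 31·t³ + 615·t² - 3148·t + 4422.
Next, t = 11/4 is a root, so (4·t - 11) is a factor; dividing leaves t³ - 5·t² + 140·t - 402.
Then t = 3 is a root, so (t - 3) is a factor; dividing leaves t² - 2·t + 134.
The quadratic t² - 2·t + 134 has discriminant -532 < 0 and is irreducible over ℤ.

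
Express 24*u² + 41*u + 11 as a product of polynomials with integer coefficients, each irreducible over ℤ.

Need a pair with product 24·11 = 264 and sum 41: that's 8 and 33.
Split the middle term: 24*u² + 8*u + 33*u + 11 = 8*u*(3*u + 1) + 11*(3*u + 1).

(3*u + 1)*(8*u + 11)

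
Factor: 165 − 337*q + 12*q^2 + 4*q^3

Among the possible rational roots, q = −11 is a root, giving the factor (q + 11) and quotient 4*q^2 − 32*q + 15.
The remaining quadratic factors as (2*q − 1)(2*q − 15).

(2*q − 1)*(2*q − 15)*(q + 11)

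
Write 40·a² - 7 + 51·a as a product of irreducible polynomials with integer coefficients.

Need a pair with product 40·(-7) = -280 and sum 51: that's -5 and 56.
Split the middle term: 40·a² - 5·a + 56·a - 7 = 5·a·(8·a - 1) + 7·(8·a - 1).

(5·a + 7)·(8·a - 1)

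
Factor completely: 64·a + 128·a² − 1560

Pull out the common factor 8, then factor the remaining trinomial.

8·(4·a + 15)·(4·a − 13)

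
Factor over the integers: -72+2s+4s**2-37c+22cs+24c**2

Group: 8c(3c+2s-8) + (2s+9)(3c+2s-8); both groups contain (3c+2s-8).

(3c+2s-8)(8c+2s+9)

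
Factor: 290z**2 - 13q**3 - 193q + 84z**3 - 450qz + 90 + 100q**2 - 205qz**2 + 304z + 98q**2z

Group: q(-13q**2 + 59qz + 35q - 28z**2 - 50z - 18) + (-3z - 5)(-13q**2 + 59qz + 35q - 28z**2 - 50z - 18); both groups contain (-13q**2 + 59qz + 35q - 28z**2 - 50z - 18), so (q - 3z - 5) is a factor with cofactor -13q**2 + 59qz + 35q - 28z**2 - 50z - 18.
The cofactor groups again: -13q**2 + 59qz + 35q - 28z**2 - 50z - 18 = -q(13q - 7z - 9) + (4z + 2)(13q - 7z - 9); both groups contain (13q - 7z - 9), giving -(q - 4z - 2)(13q - 7z - 9).

-(13q - 7z - 9)(q - 3z - 5)(q - 4z - 2)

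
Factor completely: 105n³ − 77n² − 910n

7n(3n − 10)(5n + 13)

Pull out the common factor 7n, then factor the remaining trinomial.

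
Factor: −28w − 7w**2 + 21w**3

7w(3w − 4)(w + 1)

Pull out the common factor 7w, then factor the remaining trinomial.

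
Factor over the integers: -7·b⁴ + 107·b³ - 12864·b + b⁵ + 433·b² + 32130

Among the possible rational roots, b = -9 is a root, giving the factor (b + 9) and quotient b⁴ - 16·b³ + 251·b² - 1826·b + 3570.
Continuing, b = 3 is a root, so (b - 3) is a factor; dividing leaves b³ - 13·b² + 212·b - 1190.
Continuing, b = 7 is a root, so (b - 7) is a factor; dividing leaves b² - 6·b + 170.
The quadratic b² - 6·b + 170 has discriminant -644 < 0 and is irreducible over ℤ.

(b + 9)·(b - 3)·(b - 7)·(b² - 6·b + 170)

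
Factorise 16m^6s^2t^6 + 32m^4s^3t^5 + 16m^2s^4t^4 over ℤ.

Factor out 16m^2s^2t^4 first: what remains is m^4t^2 + 2m^2st + s^2.
Recognize a perfect-square trinomial with the parts s and m^2t.

16m^2s^2t^4(m^2t + s)^2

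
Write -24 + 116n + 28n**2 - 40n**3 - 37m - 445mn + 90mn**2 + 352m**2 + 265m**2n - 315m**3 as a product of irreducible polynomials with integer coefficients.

-(5m - 5n + 1)(7m - 2n - 3)(9m + 4n - 8)

Group: 9m(-35m**2 + 45mn + 8m - 10n**2 - 13n + 3) + (4n - 8)(-35m**2 + 45mn + 8m - 10n**2 - 13n + 3); both groups contain (-35m**2 + 45mn + 8m - 10n**2 - 13n + 3), so (9m + 4n - 8) is a factor with cofactor -35m**2 + 45mn + 8m - 10n**2 - 13n + 3.
The cofactor groups again: -35m**2 + 45mn + 8m - 10n**2 - 13n + 3 = -5m(7m - 2n - 3) + (5n - 1)(7m - 2n - 3); both groups contain (7m - 2n - 3), giving -(5m - 5n + 1)(7m - 2n - 3).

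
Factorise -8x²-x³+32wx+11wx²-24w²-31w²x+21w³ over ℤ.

(3w-x)(7w-x-8)(w-x)

Group: w(21w²-10wx-24w+x²+8x) - x(21w²-10wx-24w+x²+8x); both groups contain (21w²-10wx-24w+x²+8x), so (w-x) is a factor with cofactor 21w²-10wx-24w+x²+8x.
The cofactor groups again: 21w²-10wx-24w+x²+8x = 3w(7w-x-8) - x(7w-x-8); both groups contain (7w-x-8), giving (3w-x)(7w-x-8).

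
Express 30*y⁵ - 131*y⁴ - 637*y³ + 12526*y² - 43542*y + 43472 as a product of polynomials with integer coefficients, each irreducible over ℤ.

Testing divisors of the constant over divisors of the leading coefficient, y = 13/6 is a root, so (6*y - 13) is a factor; dividing leaves 5*y⁴ - 11*y³ - 130*y² + 1806*y - 3344.
Then y = -8 is a root, so (y + 8) divides it; the quotient is 5*y³ - 51*y² + 278*y - 418.
Then y = 11/5 is a root, giving the factor (5*y - 11) and quotient y² - 8*y + 38.
The quadratic y² - 8*y + 38 has discriminant -88 < 0 and is irreducible over ℤ.

(5*y - 11)*(6*y - 13)*(y + 8)*(y² - 8*y + 38)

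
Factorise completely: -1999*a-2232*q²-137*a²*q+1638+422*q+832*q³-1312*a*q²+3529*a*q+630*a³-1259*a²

Group: 5*a*(126*a²-229*a*q+101*a+104*q²-97*q-117) + (8*q-14)*(126*a²-229*a*q+101*a+104*q²-97*q-117); both groups contain (126*a²-229*a*q+101*a+104*q²-97*q-117), so (5*a+8*q-14) is a factor with cofactor 126*a²-229*a*q+101*a+104*q²-97*q-117.
The cofactor groups again: 126*a²-229*a*q+101*a+104*q²-97*q-117 = 14*a*(9*a-8*q+13) + (-13*q-9)*(9*a-8*q+13); both groups contain (9*a-8*q+13), giving (14*a-13*q-9)*(9*a-8*q+13).

(14*a-13*q-9)*(5*a+8*q-14)*(9*a-8*q+13)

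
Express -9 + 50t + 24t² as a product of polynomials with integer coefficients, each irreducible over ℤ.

Need a pair with product 24·(-9) = -216 and sum 50: that's -4 and 54.
Split the middle term: 24t² - 4t + 54t - 9 = 4t(6t - 1) + 9(6t - 1).

(4t + 9)(6t - 1)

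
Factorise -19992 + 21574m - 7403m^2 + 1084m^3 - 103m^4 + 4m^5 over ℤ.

(4m - 7)(m - 14)(m - 3)(m^2 - 7m + 68)

Among the possible rational roots, m = 14 is a root, so (m - 14) divides it; the quotient is 4m^4 - 47m^3 + 426m^2 - 1439m + 1428.
Next, m = 7/4 is a root, so (4m - 7) divides it; the quotient is m^3 - 10m^2 + 89m - 204.
Next, m = 3 is a root, so (m - 3) is a factor; dividing leaves m^2 - 7m + 68.
The quadratic m^2 - 7m + 68 has discriminant -223 < 0 and is irreducible over ℤ.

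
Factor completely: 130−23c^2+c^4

(c^2−10)(c^2−13)

Substitute u = c^2 to get a quadratic in u, then factor.
c^2−10 is irreducible over ℤ (10 is not a perfect square).
c^2−13 is irreducible over ℤ (13 is not a perfect square).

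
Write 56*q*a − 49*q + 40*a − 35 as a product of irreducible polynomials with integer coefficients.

Group as (56*q*a − 49*q) + (40*a − 35) = 7*q*(8*a − 7) + 5*(8*a − 7).
Both groups share the factor (8*a − 7).

(7*q + 5)*(8*a − 7)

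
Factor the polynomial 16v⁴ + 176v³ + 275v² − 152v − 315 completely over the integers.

(4v + 5)(4v + 7)(v + 9)(v − 1)

Among the possible rational roots, v = −9 is a root, so (v + 9) divides it; the quotient is 16v³ + 32v² − 13v − 35.
Next, v = 1 is a root, so (v − 1) is a factor; dividing leaves 16v² + 48v + 35.
The remaining quadratic factors as (4v + 5)(4v + 7).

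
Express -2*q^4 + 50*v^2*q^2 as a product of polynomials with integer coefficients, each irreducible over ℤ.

2*q^2*(5*v - q)*(5*v + q)

Factor out 2*q^2, leaving 25*v^2 - q^2, which is a difference of two squares.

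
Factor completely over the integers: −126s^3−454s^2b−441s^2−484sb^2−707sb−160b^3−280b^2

−(2s+4b+7)(7s+5b)(9s+8b)

Group: 9s(−14s^2−38sb−49s−20b^2−35b) + 8b(−14s^2−38sb−49s−20b^2−35b); both groups contain (−14s^2−38sb−49s−20b^2−35b), so (9s+8b) is a factor with cofactor −14s^2−38sb−49s−20b^2−35b.
The cofactor groups again: −14s^2−38sb−49s−20b^2−35b = −7s(2s+4b+7) − 5b(2s+4b+7); both groups contain (2s+4b+7), giving −(7s+5b)(2s+4b+7).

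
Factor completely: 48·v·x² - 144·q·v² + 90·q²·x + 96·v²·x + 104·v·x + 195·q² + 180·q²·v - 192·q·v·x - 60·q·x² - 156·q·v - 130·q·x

Group: 12·v·(15·q² - 12·q·v - 10·q·x + 8·v·x) + (6·x + 13)·(15·q² - 12·q·v - 10·q·x + 8·v·x); both groups contain (15·q² - 12·q·v - 10·q·x + 8·v·x), so (12·v + 6·x + 13) is a factor with cofactor 15·q² - 12·q·v - 10·q·x + 8·v·x.
The cofactor groups again: 15·q² - 12·q·v - 10·q·x + 8·v·x = 5·q·(3·q - 2·x) - 4·v·(3·q - 2·x); both groups contain (3·q - 2·x), giving (5·q - 4·v)·(3·q - 2·x).

(12·v + 6·x + 13)·(3·q - 2·x)·(5·q - 4·v)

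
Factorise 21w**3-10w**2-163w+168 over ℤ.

By the rational root theorem, w = 8/7 is a root, so (7w-8) divides it; the quotient is 3w**2+2w-21.
The remaining quadratic factors as (w+3)(3w-7).

(3w-7)(7w-8)(w+3)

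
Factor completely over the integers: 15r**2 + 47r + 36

Need a pair with product 15·36 = 540 and sum 47: that's 20 and 27.
Split the middle term: 15r**2 + 20r + 27r + 36 = 5r(3r + 4) + 9(3r + 4).

(3r + 4)(5r + 9)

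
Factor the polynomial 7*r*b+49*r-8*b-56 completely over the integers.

Group as (7*r*b+49*r) + (-8*b-56) = 7*r*(b+7) - 8*(b+7).
Both groups share the factor (b+7).

(7*r-8)*(b+7)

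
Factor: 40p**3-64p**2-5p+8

Group as (40p**3-5p) + (-64p**2+8) = 5p(8p**2-1) - 8(8p**2-1).
Both groups share the factor (8p**2-1).

(5p-8)(8p**2-1)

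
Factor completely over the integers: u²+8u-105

(u+15)(u-7)

Two integers with product -105 and sum 8 are 15 and -7.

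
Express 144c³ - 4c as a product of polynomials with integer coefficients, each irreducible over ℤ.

Factor out 4c, leaving 36c² - 1, which is a difference of two squares.

4c(6c + 1)(6c - 1)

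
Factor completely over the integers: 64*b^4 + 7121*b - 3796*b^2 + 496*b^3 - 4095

(4*b - 5)*(4*b - 7)*(4*b - 9)*(b + 13)

Trying the rational-root candidates, b = 7/4 is a root, giving the factor (4*b - 7) and quotient 16*b^3 + 152*b^2 - 683*b + 585.
Next, b = 5/4 is a root, so (4*b - 5) divides it; the quotient is 4*b^2 + 43*b - 117.
The remaining quadratic factors as (4*b - 9)(b + 13).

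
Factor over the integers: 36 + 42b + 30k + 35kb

(5k + 6)(7b + 6)

Group as (35kb + 30k) + (42b + 36) = 5k(7b + 6) + 6(7b + 6).
Both groups share the factor (7b + 6).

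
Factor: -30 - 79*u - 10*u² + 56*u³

Testing divisors of the constant over divisors of the leading coefficient, u = -3/4 is a root, so (4*u + 3) is a factor; dividing leaves 14*u² - 13*u - 10.
The remaining quadratic factors as (2*u + 1)(7*u - 10).

(2*u + 1)*(4*u + 3)*(7*u - 10)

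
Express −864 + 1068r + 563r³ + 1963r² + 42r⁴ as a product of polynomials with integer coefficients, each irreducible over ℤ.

Trying the rational-root candidates, r = 3/7 is a root, so (7r − 3) is a factor; dividing leaves 6r³ + 83r² + 316r + 288.
Continuing, r = −4/3 is a root, so (3r + 4) is a factor; dividing leaves 2r² + 25r + 72.
The remaining quadratic factors as (2r + 9)(r + 8).

(2r + 9)(3r + 4)(7r − 3)(r + 8)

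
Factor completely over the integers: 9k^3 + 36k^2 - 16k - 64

By the rational root theorem, k = 4/3 is a root, so (3k - 4) is a factor; dividing leaves 3k^2 + 16k + 16.
The remaining quadratic factors as (3k + 4)(k + 4).

(3k + 4)(3k - 4)(k + 4)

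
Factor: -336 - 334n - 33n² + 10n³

Among the possible rational roots, n = -7/2 is a root, giving the factor (2n + 7) and quotient 5n² - 34n - 48.
The remaining quadratic factors as (n - 8)(5n + 6).

(2n + 7)(5n + 6)(n - 8)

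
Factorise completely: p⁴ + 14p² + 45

(p² + 5)(p² + 9)

Substitute u = p² to get a quadratic in u, then factor.
p² + 9 is irreducible over ℤ (sum of squares).
p² + 5 is irreducible over ℤ (always positive, so no real roots).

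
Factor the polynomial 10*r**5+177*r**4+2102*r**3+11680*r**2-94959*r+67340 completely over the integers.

(2*r-7)*(5*r-4)*(r+13)*(r**2+9*r+185)

By the rational root theorem, r = -13 is a root, so (r+13) divides it; the quotient is 10*r**4+47*r**3+1491*r**2-7703*r+5180.
Next, r = 4/5 is a root, so (5*r-4) is a factor; dividing leaves 2*r**3+11*r**2+307*r-1295.
Next, r = 7/2 is a root, so (2*r-7) divides it; the quotient is r**2+9*r+185.
The quadratic r**2+9*r+185 has discriminant -659 < 0 and is irreducible over ℤ.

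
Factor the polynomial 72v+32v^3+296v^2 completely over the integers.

Pull out the common factor 8v, then factor the remaining trinomial.

8v(4v+1)(v+9)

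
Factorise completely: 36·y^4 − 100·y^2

4·y^2·(3·y + 5)·(3·y − 5)

Factor out 4·y^2, leaving 9·y^2 − 25, which is a difference of two squares.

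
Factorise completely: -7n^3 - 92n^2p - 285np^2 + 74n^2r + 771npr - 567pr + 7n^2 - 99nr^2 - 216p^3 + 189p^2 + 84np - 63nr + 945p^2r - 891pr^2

Group: n(-7n^2 - 29np + 74nr + 7n - 24p^2 + 105pr + 21p - 99r^2 - 63r) + 9p(-7n^2 - 29np + 74nr + 7n - 24p^2 + 105pr + 21p - 99r^2 - 63r); both groups contain (-7n^2 - 29np + 74nr + 7n - 24p^2 + 105pr + 21p - 99r^2 - 63r), so (n + 9p) is a factor with cofactor -7n^2 - 29np + 74nr + 7n - 24p^2 + 105pr + 21p - 99r^2 - 63r.
The cofactor groups again: -7n^2 - 29np + 74nr + 7n - 24p^2 + 105pr + 21p - 99r^2 - 63r = -7n(n + 3p - 9r) + (-8p + 11r + 7)(n + 3p - 9r); both groups contain (n + 3p - 9r), giving -(7n + 8p - 11r - 7)(n + 3p - 9r).

-(7n + 8p - 11r - 7)(n + 3p - 9r)(n + 9p)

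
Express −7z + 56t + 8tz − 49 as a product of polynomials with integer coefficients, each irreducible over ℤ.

Group as (8tz + 56t) + (−7z − 49) = 8t(z + 7) − 7(z + 7).
Both groups share the factor (z + 7).

(8t − 7)(z + 7)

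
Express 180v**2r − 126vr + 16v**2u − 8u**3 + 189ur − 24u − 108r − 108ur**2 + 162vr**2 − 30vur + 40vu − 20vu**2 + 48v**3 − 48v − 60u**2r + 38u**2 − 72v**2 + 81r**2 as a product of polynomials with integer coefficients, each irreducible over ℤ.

(6v − 4u + 3)(2v + u + 3r − 4)(4v + 2u + 9r)

Group: 2v(24v**2 − 4vu + 54vr + 12v − 8u**2 − 36ur + 6u + 27r) + (u + 3r − 4)(24v**2 − 4vu + 54vr + 12v − 8u**2 − 36ur + 6u + 27r); both groups contain (24v**2 − 4vu + 54vr + 12v − 8u**2 − 36ur + 6u + 27r), so (2v + u + 3r − 4) is a factor with cofactor 24v**2 − 4vu + 54vr + 12v − 8u**2 − 36ur + 6u + 27r.
The cofactor groups again: 24v**2 − 4vu + 54vr + 12v − 8u**2 − 36ur + 6u + 27r = 4v(6v − 4u + 3) + (2u + 9r)(6v − 4u + 3); both groups contain (6v − 4u + 3), giving (4v + 2u + 9r)(6v − 4u + 3).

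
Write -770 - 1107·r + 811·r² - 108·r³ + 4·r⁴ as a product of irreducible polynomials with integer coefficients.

(2·r + 1)·(2·r - 5)·(r - 11)·(r - 14)

Trying the rational-root candidates, r = 5/2 is a root, so (2·r - 5) is a factor; dividing leaves 2·r³ - 49·r² + 283·r + 154.
Then r = 14 is a root, so (r - 14) is a factor; dividing leaves 2·r² - 21·r - 11.
The remaining quadratic factors as (r - 11)(2·r + 1).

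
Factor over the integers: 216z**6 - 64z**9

-8z**6(2z - 3)(4z**2 + 6z + 9)

Pull out the common factor 8z**6, leaving -8z**3 + 27.
Recognize a difference of cubes with the parts 3 and 2z.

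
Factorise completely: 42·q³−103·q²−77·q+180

Among the possible rational roots, q = 5/2 is a root, giving the factor (2·q−5) and quotient 21·q²+q−36.
The remaining quadratic factors as (7·q−9)(3·q+4).

(2·q−5)·(3·q+4)·(7·q−9)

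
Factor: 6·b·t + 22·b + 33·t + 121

(2·b + 11)·(3·t + 11)

Group as (6·b·t + 22·b) + (33·t + 121) = 2·b·(3·t + 11) + 11·(3·t + 11).
Both groups share the factor (3·t + 11).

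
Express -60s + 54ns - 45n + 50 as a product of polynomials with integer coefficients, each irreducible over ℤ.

(6s - 5)(9n - 10)

Group as (54ns - 45n) + (-60s + 50) = 9n(6s - 5) - 10(6s - 5).
Both groups share the factor (6s - 5).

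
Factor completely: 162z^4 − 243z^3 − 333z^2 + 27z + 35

By the rational root theorem, z = −5/6 is a root, giving the factor (6z + 5) and quotient 27z^3 − 63z^2 − 3z + 7.
Then z = 7/3 is a root, so (3z − 7) is a factor; dividing leaves 9z^2 − 1.
The remaining quadratic factors as (3z − 1)(3z + 1).

(3z + 1)(3z − 1)(3z − 7)(6z + 5)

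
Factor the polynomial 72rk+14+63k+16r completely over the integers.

(8r+7)(9k+2)

Group as (72rk+16r) + (63k+14) = 8r(9k+2) + 7(9k+2).
Both groups share the factor (9k+2).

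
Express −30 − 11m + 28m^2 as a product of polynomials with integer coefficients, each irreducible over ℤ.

(4m − 5)(7m + 6)

Need a pair with product 28·(−30) = −840 and sum −11: that's 24 and −35.
Split the middle term: 28m^2 + 24m − 35m − 30 = 4m(7m + 6) − 5(7m + 6).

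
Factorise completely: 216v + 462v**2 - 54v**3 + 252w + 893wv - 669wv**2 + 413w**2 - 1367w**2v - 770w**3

-(7w + 6v)(11w + 9v + 4)(10w + v - 9)

Group: 10w(-77w**2 - 129wv - 28w - 54v**2 - 24v) + (v - 9)(-77w**2 - 129wv - 28w - 54v**2 - 24v); both groups contain (-77w**2 - 129wv - 28w - 54v**2 - 24v), so (10w + v - 9) is a factor with cofactor -77w**2 - 129wv - 28w - 54v**2 - 24v.
The cofactor groups again: -77w**2 - 129wv - 28w - 54v**2 - 24v = -7w(11w + 9v + 4) - 6v(11w + 9v + 4); both groups contain (11w + 9v + 4), giving -(7w + 6v)(11w + 9v + 4).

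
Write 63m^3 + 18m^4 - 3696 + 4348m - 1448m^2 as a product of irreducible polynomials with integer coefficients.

Among the possible rational roots, m = 11/6 is a root, so (6m - 11) is a factor; dividing leaves 3m^3 + 16m^2 - 212m + 336.
Next, m = 14/3 is a root, so (3m - 14) divides it; the quotient is m^2 + 10m - 24.
The remaining quadratic factors as (m - 2)(m + 12).

(3m - 14)(6m - 11)(m + 12)(m - 2)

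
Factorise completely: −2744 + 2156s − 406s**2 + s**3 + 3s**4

Among the possible rational roots, s = 7 is a root, so (s − 7) divides it; the quotient is 3s**3 + 22s**2 − 252s + 392.
Next, s = 2 is a root, so (s − 2) is a factor; dividing leaves 3s**2 + 28s − 196.
The remaining quadratic factors as (s + 14)(3s − 14).

(3s − 14)(s + 14)(s − 2)(s − 7)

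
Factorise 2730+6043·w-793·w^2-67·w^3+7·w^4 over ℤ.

By the rational root theorem, w = -10 is a root, so (w+10) is a factor; dividing leaves 7·w^3-137·w^2+577·w+273.
Then w = -3/7 is a root, giving the factor (7·w+3) and quotient w^2-20·w+91.
The remaining quadratic factors as (w-7)(w-13).

(7·w+3)·(w+10)·(w-13)·(w-7)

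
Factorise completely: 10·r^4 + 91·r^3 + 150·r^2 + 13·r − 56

Trying the rational-root candidates, r = −8/5 is a root, so (5·r + 8) is a factor; dividing leaves 2·r^3 + 15·r^2 + 6·r − 7.
Continuing, r = −1 is a root, so (r + 1) is a factor; dividing leaves 2·r^2 + 13·r − 7.
The remaining quadratic factors as (2·r − 1)(r + 7).

(2·r − 1)·(5·r + 8)·(r + 1)·(r + 7)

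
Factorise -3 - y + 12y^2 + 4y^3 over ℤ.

(2y + 1)(2y - 1)(y + 3)

Group as (4y^3 - y) + (12y^2 - 3) = y(4y^2 - 1) + 3(4y^2 - 1).
Both groups share the factor (4y^2 - 1).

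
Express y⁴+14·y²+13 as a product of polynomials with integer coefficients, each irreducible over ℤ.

Substitute u = y² to get a quadratic in u, then factor.
y²+13 is irreducible over ℤ (always positive, so no real roots).
y²+1 is irreducible over ℤ (sum of squares).

(y²+1)·(y²+13)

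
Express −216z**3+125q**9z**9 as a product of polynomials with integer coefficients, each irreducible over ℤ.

Factor out z**3 first: what remains is 125q**9z**6−216.
Recognize a difference of cubes with the parts 5q**3z**2 and 6.

z**3(5q**3z**2−6)(25q**6z**4+30q**3z**2+36)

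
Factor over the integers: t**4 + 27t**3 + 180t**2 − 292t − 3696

(t + 11)(t + 14)(t + 6)(t − 4)

By the rational root theorem, t = −14 is a root, giving the factor (t + 14) and quotient t**3 + 13t**2 − 2t − 264.
Continuing, t = −6 is a root, so (t + 6) is a factor; dividing leaves t**2 + 7t − 44.
The remaining quadratic factors as (t − 4)(t + 11).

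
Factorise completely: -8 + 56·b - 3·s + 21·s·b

Group as (21·s·b - 3·s) + (56·b - 8) = 3·s·(7·b - 1) + 8·(7·b - 1).
Both groups share the factor (7·b - 1).

(3·s + 8)·(7·b - 1)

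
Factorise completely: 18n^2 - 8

Factor out 2, leaving 9n^2 - 4, which is a difference of two squares.

2(3n + 2)(3n - 2)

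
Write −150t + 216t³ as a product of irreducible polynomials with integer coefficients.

6t(6t + 5)(6t − 5)

Pull out the common factor 6t; 36t² − 25 is a difference of squares.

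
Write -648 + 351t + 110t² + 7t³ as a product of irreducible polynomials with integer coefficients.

Among the possible rational roots, t = -9 is a root, so (t + 9) divides it; the quotient is 7t² + 47t - 72.
The remaining quadratic factors as (7t - 9)(t + 8).

(7t - 9)(t + 8)(t + 9)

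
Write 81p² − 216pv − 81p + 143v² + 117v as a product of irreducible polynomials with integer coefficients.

Group: 9p(9p − 11v − 9) − 13v(9p − 11v − 9); both groups contain (9p − 11v − 9).

(9p − 11v − 9)(9p − 13v)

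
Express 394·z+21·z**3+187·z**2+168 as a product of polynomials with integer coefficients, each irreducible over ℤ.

Trying the rational-root candidates, z = −4/7 is a root, so (7·z+4) divides it; the quotient is 3·z**2+25·z+42.
The remaining quadratic factors as (z+6)(3·z+7).

(3·z+7)·(7·z+4)·(z+6)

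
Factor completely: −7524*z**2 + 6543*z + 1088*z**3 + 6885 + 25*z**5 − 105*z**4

(5*z + 3)*(5*z − 9)*(z − 5)*(z**2 + 2*z + 51)

Testing divisors of the constant over divisors of the leading coefficient, z = −3/5 is a root, so (5*z + 3) divides it; the quotient is 5*z**4 − 24*z**3 + 232*z**2 − 1644*z + 2295.
Continuing, z = 9/5 is a root, so (5*z − 9) is a factor; dividing leaves z**3 − 3*z**2 + 41*z − 255.
Continuing, z = 5 is a root, so (z − 5) is a factor; dividing leaves z**2 + 2*z + 51.
The quadratic z**2 + 2*z + 51 has discriminant −200 < 0 and is irreducible over ℤ.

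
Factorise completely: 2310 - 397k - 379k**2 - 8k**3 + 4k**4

Testing divisors of the constant over divisors of the leading coefficient, k = -7/2 is a root, so (2k + 7) is a factor; dividing leaves 2k**3 - 11k**2 - 151k + 330.
Continuing, k = 11 is a root, giving the factor (k - 11) and quotient 2k**2 + 11k - 30.
The remaining quadratic factors as (2k + 15)(k - 2).

(2k + 15)(2k + 7)(k - 11)(k - 2)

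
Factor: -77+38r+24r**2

(4r+11)(6r-7)

Need a pair with product 24·(-77) = -1848 and sum 38: that's 66 and -28.
Split the middle term: 24r**2+66r - 28r-77 = 6r(4r+11) - 7(4r+11).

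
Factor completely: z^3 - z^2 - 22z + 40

By the rational root theorem, z = -5 is a root, so (z + 5) divides it; the quotient is z^2 - 6z + 8.
The remaining quadratic factors as (z - 2)(z - 4).

(z + 5)(z - 2)(z - 4)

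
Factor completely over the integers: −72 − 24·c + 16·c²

Pull out the common factor 8, then factor the remaining trinomial.

8·(2·c + 3)·(c − 3)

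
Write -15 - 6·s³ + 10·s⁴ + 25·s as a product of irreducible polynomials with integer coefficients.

Group as (10·s⁴ + 25·s) + (-6·s³ - 15) = 5·s·(2·s³ + 5) - 3·(2·s³ + 5).
Both groups share the factor (2·s³ + 5).

(5·s - 3)·(2·s³ + 5)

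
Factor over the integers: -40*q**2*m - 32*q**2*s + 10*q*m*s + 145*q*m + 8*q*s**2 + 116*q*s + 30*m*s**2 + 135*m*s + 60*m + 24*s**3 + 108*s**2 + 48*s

Group: q*(-40*q*m - 32*q*s - 30*m*s - 15*m - 24*s**2 - 12*s) + (-s - 4)*(-40*q*m - 32*q*s - 30*m*s - 15*m - 24*s**2 - 12*s); both groups contain (-40*q*m - 32*q*s - 30*m*s - 15*m - 24*s**2 - 12*s), so (q - s - 4) is a factor with cofactor -40*q*m - 32*q*s - 30*m*s - 15*m - 24*s**2 - 12*s.
The cofactor groups again: -40*q*m - 32*q*s - 30*m*s - 15*m - 24*s**2 - 12*s = -8*q*(5*m + 4*s) + (-6*s - 3)*(5*m + 4*s); both groups contain (5*m + 4*s), giving -(8*q + 6*s + 3)*(5*m + 4*s).

-(5*m + 4*s)*(8*q + 6*s + 3)*(q - s - 4)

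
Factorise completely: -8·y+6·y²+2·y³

2·y·(y+4)·(y-1)

Pull out the common factor 2·y, then factor the remaining trinomial.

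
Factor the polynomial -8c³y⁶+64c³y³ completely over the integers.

-8c³y³(y-2)(y²+2y+4)

Pull out the common factor 8c³y³, leaving -y³+8.
Recognize a difference of cubes with the parts 2 and y.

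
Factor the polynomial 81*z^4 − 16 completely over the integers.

(3*z + 2)*(3*z − 2)*(9*z^2 + 4)

(3*z)⁴ − (2)⁴ = ((3*z)² − (2)²)((3*z)² + (2)²); the first factor splits again, the second (9*z^2 + 4) is irreducible.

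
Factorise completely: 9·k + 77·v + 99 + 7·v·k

(7·v + 9)·(k + 11)

Group as (7·v·k + 77·v) + (9·k + 99) = 7·v·(k + 11) + 9·(k + 11).
Both groups share the factor (k + 11).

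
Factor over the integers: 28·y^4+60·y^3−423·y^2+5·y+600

(2·y−3)·(2·y−5)·(7·y+8)·(y+5)

Testing divisors of the constant over divisors of the leading coefficient, y = −5 is a root, so (y+5) divides it; the quotient is 28·y^3−80·y^2−23·y+120.
Continuing, y = 5/2 is a root, so (2·y−5) divides it; the quotient is 14·y^2−5·y−24.
The remaining quadratic factors as (2·y−3)(7·y+8).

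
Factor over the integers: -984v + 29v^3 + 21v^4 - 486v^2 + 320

Trying the rational-root candidates, v = -8/3 is a root, giving the factor (3v + 8) and quotient 7v^3 - 9v^2 - 138v + 40.
Next, v = 5 is a root, so (v - 5) divides it; the quotient is 7v^2 + 26v - 8.
The remaining quadratic factors as (v + 4)(7v - 2).

(3v + 8)(7v - 2)(v + 4)(v - 5)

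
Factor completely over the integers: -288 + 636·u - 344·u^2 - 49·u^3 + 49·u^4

(7·u - 6)·(7·u - 8)·(u + 3)·(u - 2)

Among the possible rational roots, u = 2 is a root, so (u - 2) divides it; the quotient is 49·u^3 + 49·u^2 - 246·u + 144.
Continuing, u = -3 is a root, so (u + 3) is a factor; dividing leaves 49·u^2 - 98·u + 48.
The remaining quadratic factors as (7·u - 8)(7·u - 6).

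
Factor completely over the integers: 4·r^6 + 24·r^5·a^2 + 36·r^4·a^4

4·r^4·(r + 3·a^2)^2

Every term has a factor of 4·r^4; factoring it out leaves r^2 + 6·r·a^2 + 9·a^4.
Recognize a perfect-square trinomial with the parts r and 3·a^2.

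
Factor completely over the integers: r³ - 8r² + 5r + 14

By the rational root theorem, r = -1 is a root, giving the factor (r + 1) and quotient r² - 9r + 14.
The remaining quadratic factors as (r - 7)(r - 2).

(r + 1)(r - 2)(r - 7)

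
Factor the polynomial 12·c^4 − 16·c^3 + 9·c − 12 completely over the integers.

Group as (12·c^4 + 9·c) + (−16·c^3 − 12) = 3·c·(4·c^3 + 3) − 4·(4·c^3 + 3).
Both groups share the factor (4·c^3 + 3).

(3·c − 4)·(4·c^3 + 3)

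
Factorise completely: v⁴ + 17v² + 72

(v² + 8)(v² + 9)

Substitute u = v² to get a quadratic in u, then factor.
v² + 8 is irreducible over ℤ (always positive, so no real roots).
v² + 9 is irreducible over ℤ (sum of squares).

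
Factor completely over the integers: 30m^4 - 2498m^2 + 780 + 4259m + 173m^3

By the rational root theorem, m = 5 is a root, giving the factor (m - 5) and quotient 30m^3 + 323m^2 - 883m - 156.
Continuing, m = -13 is a root, so (m + 13) divides it; the quotient is 30m^2 - 67m - 12.
The remaining quadratic factors as (6m + 1)(5m - 12).

(5m - 12)(6m + 1)(m + 13)(m - 5)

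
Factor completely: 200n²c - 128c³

Pull out the common factor 8c; 25n² - 16c² is a difference of squares.

8c(5n - 4c)(5n + 4c)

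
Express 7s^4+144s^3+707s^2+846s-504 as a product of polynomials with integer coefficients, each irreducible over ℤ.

By the rational root theorem, s = -3 is a root, so (s+3) is a factor; dividing leaves 7s^3+123s^2+338s-168.
Next, s = -4 is a root, giving the factor (s+4) and quotient 7s^2+95s-42.
The remaining quadratic factors as (7s-3)(s+14).

(7s-3)(s+14)(s+3)(s+4)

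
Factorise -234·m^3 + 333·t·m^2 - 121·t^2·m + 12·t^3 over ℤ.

(12·t - 13·m)·(t - 3·m)·(t - 6·m)

Group: t·(12·t^2 - 85·t·m + 78·m^2) - 3·m·(12·t^2 - 85·t·m + 78·m^2); both groups contain (12·t^2 - 85·t·m + 78·m^2), so (t - 3·m) is a factor with cofactor 12·t^2 - 85·t·m + 78·m^2.
The cofactor groups again: 12·t^2 - 85·t·m + 78·m^2 = 12·t·(t - 6·m) - 13·m·(t - 6·m); both groups contain (t - 6·m), giving (12·t - 13·m)·(t - 6·m).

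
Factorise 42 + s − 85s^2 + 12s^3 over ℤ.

Among the possible rational roots, s = −2/3 is a root, giving the factor (3s + 2) and quotient 4s^2 − 31s + 21.
The remaining quadratic factors as (s − 7)(4s − 3).

(3s + 2)(4s − 3)(s − 7)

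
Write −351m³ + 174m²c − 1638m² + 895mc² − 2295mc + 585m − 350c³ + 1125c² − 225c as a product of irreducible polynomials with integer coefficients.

Group: 9m(−39m² + 80mc − 195m − 25c² + 75c) + (14c − 3)(−39m² + 80mc − 195m − 25c² + 75c); both groups contain (−39m² + 80mc − 195m − 25c² + 75c), so (9m + 14c − 3) is a factor with cofactor −39m² + 80mc − 195m − 25c² + 75c.
The cofactor groups again: −39m² + 80mc − 195m − 25c² + 75c = −13m(3m − 5c + 15) + 5c(3m − 5c + 15); both groups contain (3m − 5c + 15), giving −(13m − 5c)(3m − 5c + 15).

−(13m − 5c)(3m − 5c + 15)(9m + 14c − 3)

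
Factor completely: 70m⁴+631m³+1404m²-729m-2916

Among the possible rational roots, m = -9/2 is a root, so (2m+9) divides it; the quotient is 35m³+158m²-9m-324.
Continuing, m = 9/7 is a root, so (7m-9) divides it; the quotient is 5m²+29m+36.
The remaining quadratic factors as (5m+9)(m+4).

(2m+9)(5m+9)(7m-9)(m+4)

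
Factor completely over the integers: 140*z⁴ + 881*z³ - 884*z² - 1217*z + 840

(4*z - 5)*(5*z - 3)*(7*z + 8)*(z + 7)

Among the possible rational roots, z = 3/5 is a root, so (5*z - 3) is a factor; dividing leaves 28*z³ + 193*z² - 61*z - 280.
Then z = -7 is a root, giving the factor (z + 7) and quotient 28*z² - 3*z - 40.
The remaining quadratic factors as (7*z + 8)(4*z - 5).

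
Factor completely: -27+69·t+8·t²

(8·t-3)·(t+9)

Need a pair with product 8·(-27) = -216 and sum 69: that's 72 and -3.
Split the middle term: 8·t²+72·t - 3·t-27 = 8·t·(t+9) - 3·(t+9).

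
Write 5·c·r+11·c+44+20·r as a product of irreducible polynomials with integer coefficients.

Group as (5·c·r+11·c) + (20·r+44) = c·(5·r+11) + 4·(5·r+11).
Both groups share the factor (5·r+11).

(5·r+11)·(c+4)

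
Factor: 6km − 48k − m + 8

(6k − 1)(m − 8)

Group as (6km − 48k) + (−m + 8) = 6k(m − 8) − (m − 8).
Both groups share the factor (m − 8).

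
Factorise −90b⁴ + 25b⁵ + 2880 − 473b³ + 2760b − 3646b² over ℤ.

Among the possible rational roots, b = −3/5 is a root, giving the factor (5b + 3) and quotient 5b⁴ − 21b³ − 82b² − 680b + 960.
Then b = 8 is a root, so (b − 8) is a factor; dividing leaves 5b³ + 19b² + 70b − 120.
Then b = 6/5 is a root, giving the factor (5b − 6) and quotient b² + 5b + 20.
The quadratic b² + 5b + 20 has discriminant −55 < 0 and is irreducible over ℤ.

(5b + 3)(5b − 6)(b − 8)(b² + 5b + 20)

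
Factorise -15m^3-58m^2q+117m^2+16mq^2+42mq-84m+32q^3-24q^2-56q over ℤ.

-(3m+2q)(5m-4q-4)(m+4q-7)

Group: 5m(-3m^2-14mq+21m-8q^2+14q) + (-4q-4)(-3m^2-14mq+21m-8q^2+14q); both groups contain (-3m^2-14mq+21m-8q^2+14q), so (5m-4q-4) is a factor with cofactor -3m^2-14mq+21m-8q^2+14q.
The cofactor groups again: -3m^2-14mq+21m-8q^2+14q = -m(3m+2q) + (-4q+7)(3m+2q); both groups contain (3m+2q), giving -(m+4q-7)(3m+2q).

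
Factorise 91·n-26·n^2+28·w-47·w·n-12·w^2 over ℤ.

Group: -4·w·(3·w+2·n-7) - 13·n·(3·w+2·n-7); both groups contain (3·w+2·n-7).

-(4·w+13·n)·(3·w+2·n-7)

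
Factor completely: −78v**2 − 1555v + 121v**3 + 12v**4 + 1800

By the rational root theorem, v = −5 is a root, so (v + 5) divides it; the quotient is 12v**3 + 61v**2 − 383v + 360.
Then v = 5/4 is a root, so (4v − 5) is a factor; dividing leaves 3v**2 + 19v − 72.
The remaining quadratic factors as (v + 9)(3v − 8).

(3v − 8)(4v − 5)(v + 5)(v + 9)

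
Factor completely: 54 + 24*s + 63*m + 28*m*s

Group as (28*m*s + 63*m) + (24*s + 54) = 7*m*(4*s + 9) + 6*(4*s + 9).
Both groups share the factor (4*s + 9).

(4*s + 9)*(7*m + 6)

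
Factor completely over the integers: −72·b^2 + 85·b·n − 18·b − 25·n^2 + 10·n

Group: −9·b·(8·b − 5·n + 2) + 5·n·(8·b − 5·n + 2); both groups contain (8·b − 5·n + 2).

−(8·b − 5·n + 2)·(9·b − 5·n)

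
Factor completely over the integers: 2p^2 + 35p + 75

(2p + 5)(p + 15)

Need a pair with product 2·75 = 150 and sum 35: that's 30 and 5.
Split the middle term: 2p^2 + 30p + 5p + 75 = 2p(p + 15) + 5(p + 15).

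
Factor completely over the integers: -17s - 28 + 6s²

Need a pair with product 6·(-28) = -168 and sum -17: that's 7 and -24.
Split the middle term: 6s² + 7s - 24s - 28 = s(6s + 7) - 4(6s + 7).

(6s + 7)(s - 4)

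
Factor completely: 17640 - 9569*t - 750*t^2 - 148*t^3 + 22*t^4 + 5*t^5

By the rational root theorem, t = -9 is a root, giving the factor (t + 9) and quotient 5*t^4 - 23*t^3 + 59*t^2 - 1281*t + 1960.
Next, t = 8/5 is a root, giving the factor (5*t - 8) and quotient t^3 - 3*t^2 + 7*t - 245.
Then t = 7 is a root, so (t - 7) is a factor; dividing leaves t^2 + 4*t + 35.
The quadratic t^2 + 4*t + 35 has discriminant -124 < 0 and is irreducible over ℤ.

(5*t - 8)*(t + 9)*(t - 7)*(t^2 + 4*t + 35)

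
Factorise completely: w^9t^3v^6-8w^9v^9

Factor out w^9v^6 first: what remains is t^3-8v^3.
Recognize a difference of cubes with the parts t and 2v.

v^6w^9(t-2v)(t^2+2tv+4v^2)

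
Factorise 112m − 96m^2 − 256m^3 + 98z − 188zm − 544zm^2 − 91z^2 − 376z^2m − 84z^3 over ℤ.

−(3z + 4m − 2)(4z + 8m + 7)(7z + 8m)

Group: 4z(−21z^2 − 52zm + 14z − 32m^2 + 16m) + (8m + 7)(−21z^2 − 52zm + 14z − 32m^2 + 16m); both groups contain (−21z^2 − 52zm + 14z − 32m^2 + 16m), so (4z + 8m + 7) is a factor with cofactor −21z^2 − 52zm + 14z − 32m^2 + 16m.
The cofactor groups again: −21z^2 − 52zm + 14z − 32m^2 + 16m = −7z(3z + 4m − 2) − 8m(3z + 4m − 2); both groups contain (3z + 4m − 2), giving −(7z + 8m)(3z + 4m − 2).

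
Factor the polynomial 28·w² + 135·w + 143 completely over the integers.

(4·w + 13)·(7·w + 11)

Need a pair with product 28·143 = 4004 and sum 135: that's 44 and 91.
Split the middle term: 28·w² + 44·w + 91·w + 143 = 4·w·(7·w + 11) + 13·(7·w + 11).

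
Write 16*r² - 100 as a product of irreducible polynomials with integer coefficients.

4*(2*r + 5)*(2*r - 5)

Factor out 4, leaving 4*r² - 25, which is a difference of two squares.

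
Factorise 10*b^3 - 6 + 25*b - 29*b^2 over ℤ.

(2*b - 3)*(5*b - 2)*(b - 1)

Trying the rational-root candidates, b = 3/2 is a root, so (2*b - 3) divides it; the quotient is 5*b^2 - 7*b + 2.
The remaining quadratic factors as (5*b - 2)(b - 1).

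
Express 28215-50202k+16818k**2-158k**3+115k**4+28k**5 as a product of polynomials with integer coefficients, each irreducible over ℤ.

(4k-3)(7k-15)(k+11)(k**2-4k+57)

Trying the rational-root candidates, k = 15/7 is a root, giving the factor (7k-15) and quotient 4k**4+25k**3+31k**2+2469k-1881.
Then k = -11 is a root, giving the factor (k+11) and quotient 4k**3-19k**2+240k-171.
Then k = 3/4 is a root, giving the factor (4k-3) and quotient k**2-4k+57.
The quadratic k**2-4k+57 has discriminant -212 < 0 and is irreducible over ℤ.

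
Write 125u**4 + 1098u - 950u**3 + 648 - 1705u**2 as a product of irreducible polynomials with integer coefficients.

Among the possible rational roots, u = -9/5 is a root, giving the factor (5u + 9) and quotient 25u**3 - 235u**2 + 82u + 72.
Continuing, u = 9 is a root, so (u - 9) divides it; the quotient is 25u**2 - 10u - 8.
The remaining quadratic factors as (5u - 4)(5u + 2).

(5u + 2)(5u + 9)(5u - 4)(u - 9)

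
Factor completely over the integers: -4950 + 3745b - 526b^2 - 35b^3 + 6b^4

Trying the rational-root candidates, b = 11/6 is a root, giving the factor (6b - 11) and quotient b^3 - 4b^2 - 95b + 450.
Then b = 5 is a root, so (b - 5) is a factor; dividing leaves b^2 + b - 90.
The remaining quadratic factors as (b + 10)(b - 9).

(6b - 11)(b + 10)(b - 5)(b - 9)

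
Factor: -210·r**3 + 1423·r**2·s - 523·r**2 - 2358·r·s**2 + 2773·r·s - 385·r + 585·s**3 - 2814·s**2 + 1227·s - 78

-(10·r - 3·s + 13)·(3·r - 13·s + 1)·(7·r - 15·s + 6)

Group: 3·r·(-70·r**2 + 171·r·s - 151·r - 45·s**2 + 213·s - 78) + (-13·s + 1)·(-70·r**2 + 171·r·s - 151·r - 45·s**2 + 213·s - 78); both groups contain (-70·r**2 + 171·r·s - 151·r - 45·s**2 + 213·s - 78), so (3·r - 13·s + 1) is a factor with cofactor -70·r**2 + 171·r·s - 151·r - 45·s**2 + 213·s - 78.
The cofactor groups again: -70·r**2 + 171·r·s - 151·r - 45·s**2 + 213·s - 78 = -7·r·(10·r - 3·s + 13) + (15·s - 6)·(10·r - 3·s + 13); both groups contain (10·r - 3·s + 13), giving -(7·r - 15·s + 6)·(10·r - 3·s + 13).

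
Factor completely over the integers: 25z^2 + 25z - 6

(5z + 6)(5z - 1)

Need a pair with product 25·(-6) = -150 and sum 25: that's -5 and 30.
Split the middle term: 25z^2 - 5z + 30z - 6 = 5z(5z - 1) + 6(5z - 1).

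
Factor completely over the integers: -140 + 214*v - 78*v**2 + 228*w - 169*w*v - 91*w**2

-(13*w + 13*v - 14)*(7*w + 6*v - 10)

Group: -13*w*(7*w + 6*v - 10) + (-13*v + 14)*(7*w + 6*v - 10); both groups contain (7*w + 6*v - 10).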